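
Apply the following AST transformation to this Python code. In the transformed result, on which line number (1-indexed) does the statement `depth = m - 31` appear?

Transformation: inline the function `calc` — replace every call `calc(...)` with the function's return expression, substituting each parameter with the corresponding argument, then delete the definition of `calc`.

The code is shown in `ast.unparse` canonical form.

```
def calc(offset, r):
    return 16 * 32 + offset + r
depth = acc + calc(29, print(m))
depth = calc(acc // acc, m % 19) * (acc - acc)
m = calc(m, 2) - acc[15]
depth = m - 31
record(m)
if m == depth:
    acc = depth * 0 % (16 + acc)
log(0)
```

4

Transformed code:
depth = acc + (16 * 32 + 29 + print(m))
depth = (16 * 32 + acc // acc + m % 19) * (acc - acc)
m = 16 * 32 + m + 2 - acc[15]
depth = m - 31
record(m)
if m == depth:
    acc = depth * 0 % (16 + acc)
log(0)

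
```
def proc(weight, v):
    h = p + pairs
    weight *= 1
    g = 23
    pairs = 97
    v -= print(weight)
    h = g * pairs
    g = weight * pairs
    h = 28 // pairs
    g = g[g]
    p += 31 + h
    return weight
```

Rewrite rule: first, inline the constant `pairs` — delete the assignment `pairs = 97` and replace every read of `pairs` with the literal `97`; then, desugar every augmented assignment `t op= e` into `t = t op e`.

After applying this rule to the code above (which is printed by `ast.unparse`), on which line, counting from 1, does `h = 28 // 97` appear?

8

Transformed code:
def proc(weight, v):
    h = p + 97
    weight = weight * 1
    g = 23
    v = v - print(weight)
    h = g * 97
    g = weight * 97
    h = 28 // 97
    g = g[g]
    p = p + (31 + h)
    return weight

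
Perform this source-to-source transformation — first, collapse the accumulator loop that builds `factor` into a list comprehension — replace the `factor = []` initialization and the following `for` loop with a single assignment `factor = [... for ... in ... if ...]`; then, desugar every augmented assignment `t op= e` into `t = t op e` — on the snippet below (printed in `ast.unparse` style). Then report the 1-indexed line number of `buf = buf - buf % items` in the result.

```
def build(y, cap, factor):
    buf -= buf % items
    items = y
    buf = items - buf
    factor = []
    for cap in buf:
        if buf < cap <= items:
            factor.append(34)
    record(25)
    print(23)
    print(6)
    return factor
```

Transformed code:
def build(y, cap, factor):
    buf = buf - buf % items
    items = y
    buf = items - buf
    factor = [34 for cap in buf if buf < cap <= items]
    record(25)
    print(23)
    print(6)
    return factor

2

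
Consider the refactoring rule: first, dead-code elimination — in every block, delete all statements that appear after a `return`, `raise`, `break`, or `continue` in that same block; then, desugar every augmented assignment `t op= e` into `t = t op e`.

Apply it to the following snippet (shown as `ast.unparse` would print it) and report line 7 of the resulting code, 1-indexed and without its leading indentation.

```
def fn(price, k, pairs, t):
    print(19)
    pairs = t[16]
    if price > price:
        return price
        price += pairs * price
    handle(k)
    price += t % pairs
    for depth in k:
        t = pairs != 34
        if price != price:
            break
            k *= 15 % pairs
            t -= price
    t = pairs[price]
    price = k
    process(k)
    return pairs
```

price = price + t % pairs

Transformed code:
def fn(price, k, pairs, t):
    print(19)
    pairs = t[16]
    if price > price:
        return price
    handle(k)
    price = price + t % pairs
    for depth in k:
        t = pairs != 34
        if price != price:
            break
    t = pairs[price]
    price = k
    process(k)
    return pairs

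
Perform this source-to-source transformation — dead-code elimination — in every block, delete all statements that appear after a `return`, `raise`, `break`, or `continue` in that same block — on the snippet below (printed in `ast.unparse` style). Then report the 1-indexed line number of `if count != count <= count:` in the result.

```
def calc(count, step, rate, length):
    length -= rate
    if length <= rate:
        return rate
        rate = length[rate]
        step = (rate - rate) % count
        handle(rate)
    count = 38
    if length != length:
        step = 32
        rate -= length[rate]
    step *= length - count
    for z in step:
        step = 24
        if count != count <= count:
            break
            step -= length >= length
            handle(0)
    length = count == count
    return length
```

Transformed code:
def calc(count, step, rate, length):
    length -= rate
    if length <= rate:
        return rate
    count = 38
    if length != length:
        step = 32
        rate -= length[rate]
    step *= length - count
    for z in step:
        step = 24
        if count != count <= count:
            break
    length = count == count
    return length

12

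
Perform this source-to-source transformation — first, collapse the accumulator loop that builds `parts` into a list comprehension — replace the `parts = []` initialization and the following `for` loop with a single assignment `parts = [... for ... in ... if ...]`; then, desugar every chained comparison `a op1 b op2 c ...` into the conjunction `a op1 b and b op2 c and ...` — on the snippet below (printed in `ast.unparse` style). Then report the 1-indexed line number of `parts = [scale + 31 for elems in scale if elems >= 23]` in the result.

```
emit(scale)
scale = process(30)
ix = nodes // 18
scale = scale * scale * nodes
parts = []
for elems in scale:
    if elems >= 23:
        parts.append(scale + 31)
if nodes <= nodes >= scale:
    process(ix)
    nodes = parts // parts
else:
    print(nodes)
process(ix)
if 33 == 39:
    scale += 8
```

Transformed code:
emit(scale)
scale = process(30)
ix = nodes // 18
scale = scale * scale * nodes
parts = [scale + 31 for elems in scale if elems >= 23]
if nodes <= nodes and nodes >= scale:
    process(ix)
    nodes = parts // parts
else:
    print(nodes)
process(ix)
if 33 == 39:
    scale += 8

5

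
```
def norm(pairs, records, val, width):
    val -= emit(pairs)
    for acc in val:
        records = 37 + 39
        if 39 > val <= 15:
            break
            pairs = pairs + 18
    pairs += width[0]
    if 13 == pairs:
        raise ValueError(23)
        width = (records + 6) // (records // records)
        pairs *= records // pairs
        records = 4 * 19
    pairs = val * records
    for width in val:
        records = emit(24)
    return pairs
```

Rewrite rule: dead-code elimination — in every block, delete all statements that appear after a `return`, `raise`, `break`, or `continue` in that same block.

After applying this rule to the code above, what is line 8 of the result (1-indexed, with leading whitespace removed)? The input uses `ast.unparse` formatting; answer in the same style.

if 13 == pairs:

Transformed code:
def norm(pairs, records, val, width):
    val -= emit(pairs)
    for acc in val:
        records = 37 + 39
        if 39 > val <= 15:
            break
    pairs += width[0]
    if 13 == pairs:
        raise ValueError(23)
    pairs = val * records
    for width in val:
        records = emit(24)
    return pairs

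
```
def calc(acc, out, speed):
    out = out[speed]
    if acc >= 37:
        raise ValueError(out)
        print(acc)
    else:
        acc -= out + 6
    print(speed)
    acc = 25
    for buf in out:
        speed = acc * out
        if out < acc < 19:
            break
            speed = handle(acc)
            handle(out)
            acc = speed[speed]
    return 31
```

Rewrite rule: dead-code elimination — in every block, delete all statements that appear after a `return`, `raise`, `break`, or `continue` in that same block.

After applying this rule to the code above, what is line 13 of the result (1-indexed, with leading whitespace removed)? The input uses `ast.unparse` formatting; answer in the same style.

return 31

Transformed code:
def calc(acc, out, speed):
    out = out[speed]
    if acc >= 37:
        raise ValueError(out)
    else:
        acc -= out + 6
    print(speed)
    acc = 25
    for buf in out:
        speed = acc * out
        if out < acc < 19:
            break
    return 31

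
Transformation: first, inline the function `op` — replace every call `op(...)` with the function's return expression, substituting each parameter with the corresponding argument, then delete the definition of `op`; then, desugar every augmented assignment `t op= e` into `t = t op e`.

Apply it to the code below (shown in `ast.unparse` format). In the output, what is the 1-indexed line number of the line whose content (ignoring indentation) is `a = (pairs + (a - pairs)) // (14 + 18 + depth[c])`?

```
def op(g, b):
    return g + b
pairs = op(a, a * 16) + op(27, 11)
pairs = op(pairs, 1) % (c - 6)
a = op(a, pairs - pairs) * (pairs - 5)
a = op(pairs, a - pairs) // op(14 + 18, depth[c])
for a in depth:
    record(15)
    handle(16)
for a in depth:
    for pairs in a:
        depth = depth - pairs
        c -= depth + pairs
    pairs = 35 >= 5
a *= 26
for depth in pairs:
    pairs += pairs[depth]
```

4

Transformed code:
pairs = a + a * 16 + (27 + 11)
pairs = (pairs + 1) % (c - 6)
a = (a + (pairs - pairs)) * (pairs - 5)
a = (pairs + (a - pairs)) // (14 + 18 + depth[c])
for a in depth:
    record(15)
    handle(16)
for a in depth:
    for pairs in a:
        depth = depth - pairs
        c = c - (depth + pairs)
    pairs = 35 >= 5
a = a * 26
for depth in pairs:
    pairs = pairs + pairs[depth]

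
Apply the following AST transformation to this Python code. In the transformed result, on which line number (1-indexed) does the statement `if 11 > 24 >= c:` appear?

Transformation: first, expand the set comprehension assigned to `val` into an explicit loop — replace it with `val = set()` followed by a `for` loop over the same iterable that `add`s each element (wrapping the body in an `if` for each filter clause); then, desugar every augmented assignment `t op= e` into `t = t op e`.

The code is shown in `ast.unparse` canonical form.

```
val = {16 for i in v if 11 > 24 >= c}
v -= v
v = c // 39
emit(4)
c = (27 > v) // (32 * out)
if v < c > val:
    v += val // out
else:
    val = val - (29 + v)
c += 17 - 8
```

Transformed code:
val = set()
for i in v:
    if 11 > 24 >= c:
        val.add(16)
v = v - v
v = c // 39
emit(4)
c = (27 > v) // (32 * out)
if v < c > val:
    v = v + val // out
else:
    val = val - (29 + v)
c = c + (17 - 8)

3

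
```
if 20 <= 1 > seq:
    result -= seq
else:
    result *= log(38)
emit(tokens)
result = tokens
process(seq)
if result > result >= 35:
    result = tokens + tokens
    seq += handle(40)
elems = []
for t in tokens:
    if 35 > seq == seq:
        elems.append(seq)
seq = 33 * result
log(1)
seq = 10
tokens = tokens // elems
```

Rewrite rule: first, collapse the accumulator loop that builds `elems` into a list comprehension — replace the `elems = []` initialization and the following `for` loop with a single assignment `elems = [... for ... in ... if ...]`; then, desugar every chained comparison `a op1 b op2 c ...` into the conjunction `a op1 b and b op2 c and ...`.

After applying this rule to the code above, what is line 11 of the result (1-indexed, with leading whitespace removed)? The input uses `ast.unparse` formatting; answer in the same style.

Transformed code:
if 20 <= 1 and 1 > seq:
    result -= seq
else:
    result *= log(38)
emit(tokens)
result = tokens
process(seq)
if result > result and result >= 35:
    result = tokens + tokens
    seq += handle(40)
elems = [seq for t in tokens if 35 > seq and seq == seq]
seq = 33 * result
log(1)
seq = 10
tokens = tokens // elems

elems = [seq for t in tokens if 35 > seq and seq == seq]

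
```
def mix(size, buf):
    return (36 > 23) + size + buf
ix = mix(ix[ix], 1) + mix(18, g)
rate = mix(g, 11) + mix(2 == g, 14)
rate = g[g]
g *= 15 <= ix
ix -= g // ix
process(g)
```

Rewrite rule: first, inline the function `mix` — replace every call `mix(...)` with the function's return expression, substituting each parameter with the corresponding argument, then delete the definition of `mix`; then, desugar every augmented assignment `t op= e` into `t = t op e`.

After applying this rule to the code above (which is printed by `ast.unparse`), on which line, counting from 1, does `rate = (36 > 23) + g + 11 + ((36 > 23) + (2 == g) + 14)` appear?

2

Transformed code:
ix = (36 > 23) + ix[ix] + 1 + ((36 > 23) + 18 + g)
rate = (36 > 23) + g + 11 + ((36 > 23) + (2 == g) + 14)
rate = g[g]
g = g * (15 <= ix)
ix = ix - g // ix
process(g)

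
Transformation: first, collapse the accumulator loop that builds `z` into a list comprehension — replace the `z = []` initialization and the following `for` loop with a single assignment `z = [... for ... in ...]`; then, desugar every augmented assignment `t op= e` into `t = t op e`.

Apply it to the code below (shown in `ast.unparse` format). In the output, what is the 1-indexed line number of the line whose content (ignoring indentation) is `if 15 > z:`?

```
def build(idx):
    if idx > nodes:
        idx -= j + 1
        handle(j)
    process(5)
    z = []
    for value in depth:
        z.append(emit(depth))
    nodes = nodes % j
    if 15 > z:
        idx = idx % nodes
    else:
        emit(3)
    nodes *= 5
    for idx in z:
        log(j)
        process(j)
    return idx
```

8

Transformed code:
def build(idx):
    if idx > nodes:
        idx = idx - (j + 1)
        handle(j)
    process(5)
    z = [emit(depth) for value in depth]
    nodes = nodes % j
    if 15 > z:
        idx = idx % nodes
    else:
        emit(3)
    nodes = nodes * 5
    for idx in z:
        log(j)
        process(j)
    return idx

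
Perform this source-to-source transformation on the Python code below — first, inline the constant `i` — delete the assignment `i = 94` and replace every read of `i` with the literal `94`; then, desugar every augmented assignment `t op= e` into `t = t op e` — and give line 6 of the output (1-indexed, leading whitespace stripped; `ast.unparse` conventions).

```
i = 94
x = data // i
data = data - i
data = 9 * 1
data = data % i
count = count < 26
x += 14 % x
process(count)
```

x = x + 14 % x

Transformed code:
x = data // 94
data = data - 94
data = 9 * 1
data = data % 94
count = count < 26
x = x + 14 % x
process(count)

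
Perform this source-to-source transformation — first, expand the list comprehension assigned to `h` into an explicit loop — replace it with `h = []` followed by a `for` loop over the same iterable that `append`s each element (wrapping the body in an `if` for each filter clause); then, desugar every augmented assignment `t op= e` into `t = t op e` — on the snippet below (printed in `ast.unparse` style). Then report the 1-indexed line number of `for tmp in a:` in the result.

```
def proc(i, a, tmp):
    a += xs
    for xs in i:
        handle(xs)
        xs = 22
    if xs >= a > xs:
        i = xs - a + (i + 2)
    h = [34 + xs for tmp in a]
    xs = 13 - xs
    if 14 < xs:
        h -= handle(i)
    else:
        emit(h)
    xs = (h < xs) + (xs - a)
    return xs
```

9

Transformed code:
def proc(i, a, tmp):
    a = a + xs
    for xs in i:
        handle(xs)
        xs = 22
    if xs >= a > xs:
        i = xs - a + (i + 2)
    h = []
    for tmp in a:
        h.append(34 + xs)
    xs = 13 - xs
    if 14 < xs:
        h = h - handle(i)
    else:
        emit(h)
    xs = (h < xs) + (xs - a)
    return xs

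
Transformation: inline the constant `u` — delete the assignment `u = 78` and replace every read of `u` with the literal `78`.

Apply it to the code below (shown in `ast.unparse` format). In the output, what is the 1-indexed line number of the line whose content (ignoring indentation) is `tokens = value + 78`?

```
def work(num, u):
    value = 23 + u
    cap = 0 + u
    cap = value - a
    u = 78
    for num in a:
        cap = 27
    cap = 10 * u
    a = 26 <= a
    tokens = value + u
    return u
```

Transformed code:
def work(num, u):
    value = 23 + 78
    cap = 0 + 78
    cap = value - a
    for num in a:
        cap = 27
    cap = 10 * 78
    a = 26 <= a
    tokens = value + 78
    return 78

9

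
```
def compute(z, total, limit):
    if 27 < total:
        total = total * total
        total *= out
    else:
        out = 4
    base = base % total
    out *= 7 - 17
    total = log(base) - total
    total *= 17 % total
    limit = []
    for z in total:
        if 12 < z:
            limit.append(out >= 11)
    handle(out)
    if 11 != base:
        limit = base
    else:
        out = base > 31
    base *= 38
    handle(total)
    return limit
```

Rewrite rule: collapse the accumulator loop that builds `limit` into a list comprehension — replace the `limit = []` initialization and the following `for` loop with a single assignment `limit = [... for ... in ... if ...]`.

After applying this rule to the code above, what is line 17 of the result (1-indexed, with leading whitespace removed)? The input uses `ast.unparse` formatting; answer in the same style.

base *= 38

Transformed code:
def compute(z, total, limit):
    if 27 < total:
        total = total * total
        total *= out
    else:
        out = 4
    base = base % total
    out *= 7 - 17
    total = log(base) - total
    total *= 17 % total
    limit = [out >= 11 for z in total if 12 < z]
    handle(out)
    if 11 != base:
        limit = base
    else:
        out = base > 31
    base *= 38
    handle(total)
    return limit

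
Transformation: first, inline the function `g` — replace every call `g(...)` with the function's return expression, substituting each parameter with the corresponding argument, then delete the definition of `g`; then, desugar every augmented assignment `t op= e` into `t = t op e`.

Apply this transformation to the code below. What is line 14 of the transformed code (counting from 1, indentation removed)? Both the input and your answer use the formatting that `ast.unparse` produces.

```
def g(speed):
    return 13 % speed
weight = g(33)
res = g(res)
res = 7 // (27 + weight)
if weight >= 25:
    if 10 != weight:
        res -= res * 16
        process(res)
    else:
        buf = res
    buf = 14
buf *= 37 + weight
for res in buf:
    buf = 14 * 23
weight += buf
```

Transformed code:
weight = 13 % 33
res = 13 % res
res = 7 // (27 + weight)
if weight >= 25:
    if 10 != weight:
        res = res - res * 16
        process(res)
    else:
        buf = res
    buf = 14
buf = buf * (37 + weight)
for res in buf:
    buf = 14 * 23
weight = weight + buf

weight = weight + buf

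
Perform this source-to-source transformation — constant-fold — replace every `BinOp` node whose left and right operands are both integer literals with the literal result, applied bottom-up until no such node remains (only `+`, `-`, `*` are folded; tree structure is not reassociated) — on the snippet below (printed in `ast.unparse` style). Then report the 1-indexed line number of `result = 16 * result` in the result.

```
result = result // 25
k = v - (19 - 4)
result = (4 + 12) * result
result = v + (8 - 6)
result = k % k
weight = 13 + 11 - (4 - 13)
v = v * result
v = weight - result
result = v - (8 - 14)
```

3

Transformed code:
result = result // 25
k = v - 15
result = 16 * result
result = v + 2
result = k % k
weight = 33
v = v * result
v = weight - result
result = v - -6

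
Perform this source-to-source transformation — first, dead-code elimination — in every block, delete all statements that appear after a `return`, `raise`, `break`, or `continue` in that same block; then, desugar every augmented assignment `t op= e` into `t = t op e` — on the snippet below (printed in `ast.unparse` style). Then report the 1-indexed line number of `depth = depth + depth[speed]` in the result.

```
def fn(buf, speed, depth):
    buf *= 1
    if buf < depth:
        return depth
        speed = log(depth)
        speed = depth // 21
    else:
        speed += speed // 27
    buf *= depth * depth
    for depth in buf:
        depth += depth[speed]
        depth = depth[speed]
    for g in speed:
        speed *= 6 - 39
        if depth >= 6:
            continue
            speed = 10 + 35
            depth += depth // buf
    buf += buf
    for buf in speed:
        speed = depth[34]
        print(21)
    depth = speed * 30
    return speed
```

Transformed code:
def fn(buf, speed, depth):
    buf = buf * 1
    if buf < depth:
        return depth
    else:
        speed = speed + speed // 27
    buf = buf * (depth * depth)
    for depth in buf:
        depth = depth + depth[speed]
        depth = depth[speed]
    for g in speed:
        speed = speed * (6 - 39)
        if depth >= 6:
            continue
    buf = buf + buf
    for buf in speed:
        speed = depth[34]
        print(21)
    depth = speed * 30
    return speed

9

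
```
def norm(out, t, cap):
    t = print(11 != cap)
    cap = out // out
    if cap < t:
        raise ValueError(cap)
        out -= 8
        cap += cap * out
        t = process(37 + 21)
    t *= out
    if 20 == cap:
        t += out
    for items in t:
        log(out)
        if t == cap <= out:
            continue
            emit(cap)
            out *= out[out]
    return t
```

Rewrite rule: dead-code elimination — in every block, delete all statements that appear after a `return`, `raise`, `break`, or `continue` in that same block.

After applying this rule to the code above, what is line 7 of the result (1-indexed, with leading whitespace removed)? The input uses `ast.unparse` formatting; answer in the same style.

if 20 == cap:

Transformed code:
def norm(out, t, cap):
    t = print(11 != cap)
    cap = out // out
    if cap < t:
        raise ValueError(cap)
    t *= out
    if 20 == cap:
        t += out
    for items in t:
        log(out)
        if t == cap <= out:
            continue
    return t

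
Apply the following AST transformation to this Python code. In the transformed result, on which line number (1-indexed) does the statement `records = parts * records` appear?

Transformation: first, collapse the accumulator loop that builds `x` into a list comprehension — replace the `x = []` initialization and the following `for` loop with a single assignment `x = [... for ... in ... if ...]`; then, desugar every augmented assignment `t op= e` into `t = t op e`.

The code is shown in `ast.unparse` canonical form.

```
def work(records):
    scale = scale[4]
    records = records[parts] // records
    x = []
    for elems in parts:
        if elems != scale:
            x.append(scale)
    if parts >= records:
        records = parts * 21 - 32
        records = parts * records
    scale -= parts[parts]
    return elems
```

7

Transformed code:
def work(records):
    scale = scale[4]
    records = records[parts] // records
    x = [scale for elems in parts if elems != scale]
    if parts >= records:
        records = parts * 21 - 32
        records = parts * records
    scale = scale - parts[parts]
    return elems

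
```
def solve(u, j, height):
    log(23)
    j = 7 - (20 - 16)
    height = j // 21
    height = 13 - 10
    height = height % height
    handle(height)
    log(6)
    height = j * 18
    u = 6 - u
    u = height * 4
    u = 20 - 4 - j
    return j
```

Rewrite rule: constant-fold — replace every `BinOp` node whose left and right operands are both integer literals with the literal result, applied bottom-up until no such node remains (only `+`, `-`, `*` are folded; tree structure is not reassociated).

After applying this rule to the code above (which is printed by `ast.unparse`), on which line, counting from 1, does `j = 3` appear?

Transformed code:
def solve(u, j, height):
    log(23)
    j = 3
    height = j // 21
    height = 3
    height = height % height
    handle(height)
    log(6)
    height = j * 18
    u = 6 - u
    u = height * 4
    u = 16 - j
    return j

3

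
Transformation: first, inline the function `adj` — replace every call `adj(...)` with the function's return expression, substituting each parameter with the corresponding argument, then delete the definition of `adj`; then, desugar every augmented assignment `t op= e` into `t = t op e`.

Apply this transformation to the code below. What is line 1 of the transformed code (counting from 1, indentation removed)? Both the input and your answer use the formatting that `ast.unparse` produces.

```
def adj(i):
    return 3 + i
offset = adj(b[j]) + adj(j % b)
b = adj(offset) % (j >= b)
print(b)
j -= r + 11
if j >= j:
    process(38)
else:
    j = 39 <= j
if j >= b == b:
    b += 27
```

Transformed code:
offset = 3 + b[j] + (3 + j % b)
b = (3 + offset) % (j >= b)
print(b)
j = j - (r + 11)
if j >= j:
    process(38)
else:
    j = 39 <= j
if j >= b == b:
    b = b + 27

offset = 3 + b[j] + (3 + j % b)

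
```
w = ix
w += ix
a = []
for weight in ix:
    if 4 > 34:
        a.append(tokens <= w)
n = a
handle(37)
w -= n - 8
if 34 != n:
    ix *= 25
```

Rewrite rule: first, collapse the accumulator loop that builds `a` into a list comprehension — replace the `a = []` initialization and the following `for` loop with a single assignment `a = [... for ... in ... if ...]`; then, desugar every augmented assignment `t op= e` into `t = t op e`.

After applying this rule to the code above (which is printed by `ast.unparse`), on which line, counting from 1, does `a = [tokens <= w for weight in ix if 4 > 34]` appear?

Transformed code:
w = ix
w = w + ix
a = [tokens <= w for weight in ix if 4 > 34]
n = a
handle(37)
w = w - (n - 8)
if 34 != n:
    ix = ix * 25

3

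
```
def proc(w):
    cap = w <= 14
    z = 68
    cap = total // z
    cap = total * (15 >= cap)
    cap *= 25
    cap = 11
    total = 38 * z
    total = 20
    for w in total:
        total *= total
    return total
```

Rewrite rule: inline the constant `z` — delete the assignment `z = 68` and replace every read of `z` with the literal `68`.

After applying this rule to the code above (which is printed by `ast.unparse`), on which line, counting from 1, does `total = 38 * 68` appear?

Transformed code:
def proc(w):
    cap = w <= 14
    cap = total // 68
    cap = total * (15 >= cap)
    cap *= 25
    cap = 11
    total = 38 * 68
    total = 20
    for w in total:
        total *= total
    return total

7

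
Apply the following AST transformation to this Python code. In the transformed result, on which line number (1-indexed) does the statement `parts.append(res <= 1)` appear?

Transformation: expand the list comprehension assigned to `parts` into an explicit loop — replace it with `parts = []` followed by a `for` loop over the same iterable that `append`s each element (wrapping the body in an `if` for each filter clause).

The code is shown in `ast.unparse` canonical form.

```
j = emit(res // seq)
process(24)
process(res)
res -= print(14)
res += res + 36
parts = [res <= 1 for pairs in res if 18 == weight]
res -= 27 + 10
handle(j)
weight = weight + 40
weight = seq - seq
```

Transformed code:
j = emit(res // seq)
process(24)
process(res)
res -= print(14)
res += res + 36
parts = []
for pairs in res:
    if 18 == weight:
        parts.append(res <= 1)
res -= 27 + 10
handle(j)
weight = weight + 40
weight = seq - seq

9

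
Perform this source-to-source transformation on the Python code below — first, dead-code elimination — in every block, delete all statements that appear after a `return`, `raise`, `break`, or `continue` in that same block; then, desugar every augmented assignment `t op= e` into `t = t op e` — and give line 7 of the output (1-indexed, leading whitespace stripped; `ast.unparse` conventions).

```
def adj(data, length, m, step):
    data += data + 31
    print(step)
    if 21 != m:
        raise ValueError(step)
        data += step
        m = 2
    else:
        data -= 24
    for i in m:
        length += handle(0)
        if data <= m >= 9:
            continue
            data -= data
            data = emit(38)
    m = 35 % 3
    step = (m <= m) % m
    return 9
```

Transformed code:
def adj(data, length, m, step):
    data = data + (data + 31)
    print(step)
    if 21 != m:
        raise ValueError(step)
    else:
        data = data - 24
    for i in m:
        length = length + handle(0)
        if data <= m >= 9:
            continue
    m = 35 % 3
    step = (m <= m) % m
    return 9

data = data - 24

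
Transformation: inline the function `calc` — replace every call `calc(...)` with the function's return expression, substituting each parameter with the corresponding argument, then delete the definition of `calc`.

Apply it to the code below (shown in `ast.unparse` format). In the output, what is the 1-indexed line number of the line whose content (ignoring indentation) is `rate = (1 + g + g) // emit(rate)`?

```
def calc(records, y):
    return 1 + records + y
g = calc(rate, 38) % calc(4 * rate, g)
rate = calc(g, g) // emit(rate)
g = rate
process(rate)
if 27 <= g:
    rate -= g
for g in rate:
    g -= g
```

2

Transformed code:
g = (1 + rate + 38) % (1 + 4 * rate + g)
rate = (1 + g + g) // emit(rate)
g = rate
process(rate)
if 27 <= g:
    rate -= g
for g in rate:
    g -= g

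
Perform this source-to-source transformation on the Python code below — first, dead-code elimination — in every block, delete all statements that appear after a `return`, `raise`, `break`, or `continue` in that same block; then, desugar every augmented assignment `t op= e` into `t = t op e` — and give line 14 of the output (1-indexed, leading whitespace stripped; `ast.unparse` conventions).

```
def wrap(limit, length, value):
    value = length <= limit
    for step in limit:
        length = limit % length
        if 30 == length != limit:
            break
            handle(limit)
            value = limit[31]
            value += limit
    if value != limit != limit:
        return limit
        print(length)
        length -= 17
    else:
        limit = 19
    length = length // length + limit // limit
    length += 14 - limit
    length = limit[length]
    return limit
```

return limit

Transformed code:
def wrap(limit, length, value):
    value = length <= limit
    for step in limit:
        length = limit % length
        if 30 == length != limit:
            break
    if value != limit != limit:
        return limit
    else:
        limit = 19
    length = length // length + limit // limit
    length = length + (14 - limit)
    length = limit[length]
    return limit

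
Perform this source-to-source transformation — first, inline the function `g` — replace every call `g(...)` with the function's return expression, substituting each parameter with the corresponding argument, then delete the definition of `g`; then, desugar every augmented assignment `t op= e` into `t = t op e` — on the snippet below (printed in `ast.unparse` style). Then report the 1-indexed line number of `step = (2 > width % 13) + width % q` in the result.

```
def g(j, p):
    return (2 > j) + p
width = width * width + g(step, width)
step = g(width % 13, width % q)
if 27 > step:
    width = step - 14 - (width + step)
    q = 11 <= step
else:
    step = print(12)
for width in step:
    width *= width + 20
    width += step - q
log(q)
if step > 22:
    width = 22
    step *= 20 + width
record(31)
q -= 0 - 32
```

Transformed code:
width = width * width + ((2 > step) + width)
step = (2 > width % 13) + width % q
if 27 > step:
    width = step - 14 - (width + step)
    q = 11 <= step
else:
    step = print(12)
for width in step:
    width = width * (width + 20)
    width = width + (step - q)
log(q)
if step > 22:
    width = 22
    step = step * (20 + width)
record(31)
q = q - (0 - 32)

2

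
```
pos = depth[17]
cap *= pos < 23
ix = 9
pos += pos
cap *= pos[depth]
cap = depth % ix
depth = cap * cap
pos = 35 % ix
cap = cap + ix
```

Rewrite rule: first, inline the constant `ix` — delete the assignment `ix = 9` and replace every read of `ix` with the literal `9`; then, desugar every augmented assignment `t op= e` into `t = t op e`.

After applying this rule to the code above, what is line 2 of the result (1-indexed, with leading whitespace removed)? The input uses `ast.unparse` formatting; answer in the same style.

Transformed code:
pos = depth[17]
cap = cap * (pos < 23)
pos = pos + pos
cap = cap * pos[depth]
cap = depth % 9
depth = cap * cap
pos = 35 % 9
cap = cap + 9

cap = cap * (pos < 23)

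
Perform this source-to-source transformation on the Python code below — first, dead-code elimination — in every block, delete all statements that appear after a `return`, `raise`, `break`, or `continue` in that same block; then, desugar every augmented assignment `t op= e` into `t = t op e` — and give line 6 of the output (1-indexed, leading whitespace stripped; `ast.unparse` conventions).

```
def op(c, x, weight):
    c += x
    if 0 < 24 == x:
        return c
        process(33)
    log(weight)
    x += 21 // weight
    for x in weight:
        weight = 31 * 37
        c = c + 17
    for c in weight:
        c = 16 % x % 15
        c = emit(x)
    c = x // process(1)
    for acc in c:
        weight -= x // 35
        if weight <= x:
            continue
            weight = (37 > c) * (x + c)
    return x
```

Transformed code:
def op(c, x, weight):
    c = c + x
    if 0 < 24 == x:
        return c
    log(weight)
    x = x + 21 // weight
    for x in weight:
        weight = 31 * 37
        c = c + 17
    for c in weight:
        c = 16 % x % 15
        c = emit(x)
    c = x // process(1)
    for acc in c:
        weight = weight - x // 35
        if weight <= x:
            continue
    return x

x = x + 21 // weight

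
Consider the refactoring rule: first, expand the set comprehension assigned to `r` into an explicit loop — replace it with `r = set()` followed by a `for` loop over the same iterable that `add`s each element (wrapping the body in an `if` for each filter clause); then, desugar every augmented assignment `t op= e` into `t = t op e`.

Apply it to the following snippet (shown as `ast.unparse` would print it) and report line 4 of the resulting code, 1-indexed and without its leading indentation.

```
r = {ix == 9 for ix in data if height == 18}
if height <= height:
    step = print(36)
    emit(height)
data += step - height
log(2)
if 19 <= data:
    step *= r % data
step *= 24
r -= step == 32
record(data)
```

r.add(ix == 9)

Transformed code:
r = set()
for ix in data:
    if height == 18:
        r.add(ix == 9)
if height <= height:
    step = print(36)
    emit(height)
data = data + (step - height)
log(2)
if 19 <= data:
    step = step * (r % data)
step = step * 24
r = r - (step == 32)
record(data)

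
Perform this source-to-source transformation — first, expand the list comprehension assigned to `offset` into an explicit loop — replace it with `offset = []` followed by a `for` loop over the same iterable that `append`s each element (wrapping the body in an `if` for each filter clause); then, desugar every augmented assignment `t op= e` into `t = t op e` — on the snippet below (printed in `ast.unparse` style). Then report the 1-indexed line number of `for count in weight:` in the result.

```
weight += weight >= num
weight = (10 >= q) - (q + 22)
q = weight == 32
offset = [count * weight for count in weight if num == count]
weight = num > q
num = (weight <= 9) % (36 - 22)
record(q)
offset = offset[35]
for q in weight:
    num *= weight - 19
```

Transformed code:
weight = weight + (weight >= num)
weight = (10 >= q) - (q + 22)
q = weight == 32
offset = []
for count in weight:
    if num == count:
        offset.append(count * weight)
weight = num > q
num = (weight <= 9) % (36 - 22)
record(q)
offset = offset[35]
for q in weight:
    num = num * (weight - 19)

5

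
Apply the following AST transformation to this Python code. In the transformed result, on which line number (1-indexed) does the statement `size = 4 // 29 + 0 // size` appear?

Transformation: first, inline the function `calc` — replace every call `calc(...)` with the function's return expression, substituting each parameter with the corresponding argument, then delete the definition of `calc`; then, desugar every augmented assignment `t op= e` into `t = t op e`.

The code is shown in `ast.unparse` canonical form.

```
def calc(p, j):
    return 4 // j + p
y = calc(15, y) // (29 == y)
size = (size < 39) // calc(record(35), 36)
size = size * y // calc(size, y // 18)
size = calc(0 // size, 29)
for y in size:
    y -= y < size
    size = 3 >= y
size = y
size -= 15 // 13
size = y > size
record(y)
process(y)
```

4

Transformed code:
y = (4 // y + 15) // (29 == y)
size = (size < 39) // (4 // 36 + record(35))
size = size * y // (4 // (y // 18) + size)
size = 4 // 29 + 0 // size
for y in size:
    y = y - (y < size)
    size = 3 >= y
size = y
size = size - 15 // 13
size = y > size
record(y)
process(y)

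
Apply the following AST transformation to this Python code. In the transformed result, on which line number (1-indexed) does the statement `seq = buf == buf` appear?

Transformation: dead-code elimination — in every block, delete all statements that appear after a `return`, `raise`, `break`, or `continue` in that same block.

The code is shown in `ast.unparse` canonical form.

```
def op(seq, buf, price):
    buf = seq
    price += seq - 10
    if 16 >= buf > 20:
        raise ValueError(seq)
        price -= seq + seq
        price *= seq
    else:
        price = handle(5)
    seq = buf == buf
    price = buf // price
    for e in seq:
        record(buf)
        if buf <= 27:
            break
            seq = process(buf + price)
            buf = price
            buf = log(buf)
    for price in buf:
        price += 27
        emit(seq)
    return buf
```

8

Transformed code:
def op(seq, buf, price):
    buf = seq
    price += seq - 10
    if 16 >= buf > 20:
        raise ValueError(seq)
    else:
        price = handle(5)
    seq = buf == buf
    price = buf // price
    for e in seq:
        record(buf)
        if buf <= 27:
            break
    for price in buf:
        price += 27
        emit(seq)
    return buf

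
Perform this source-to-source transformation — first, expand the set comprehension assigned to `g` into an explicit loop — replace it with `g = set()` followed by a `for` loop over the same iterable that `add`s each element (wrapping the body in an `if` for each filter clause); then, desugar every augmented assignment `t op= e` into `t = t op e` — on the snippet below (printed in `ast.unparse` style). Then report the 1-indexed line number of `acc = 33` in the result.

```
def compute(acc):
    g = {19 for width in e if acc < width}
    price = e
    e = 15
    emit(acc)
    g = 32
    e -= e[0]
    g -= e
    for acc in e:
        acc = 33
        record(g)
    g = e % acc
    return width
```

Transformed code:
def compute(acc):
    g = set()
    for width in e:
        if acc < width:
            g.add(19)
    price = e
    e = 15
    emit(acc)
    g = 32
    e = e - e[0]
    g = g - e
    for acc in e:
        acc = 33
        record(g)
    g = e % acc
    return width

13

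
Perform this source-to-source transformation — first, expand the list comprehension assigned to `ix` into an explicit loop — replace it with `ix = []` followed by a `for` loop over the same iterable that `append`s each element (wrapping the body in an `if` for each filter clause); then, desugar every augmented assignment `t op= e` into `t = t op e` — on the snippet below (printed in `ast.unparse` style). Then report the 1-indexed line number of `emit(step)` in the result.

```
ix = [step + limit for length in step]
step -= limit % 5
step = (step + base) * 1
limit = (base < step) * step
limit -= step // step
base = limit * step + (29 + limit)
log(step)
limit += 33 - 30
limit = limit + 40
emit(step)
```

12

Transformed code:
ix = []
for length in step:
    ix.append(step + limit)
step = step - limit % 5
step = (step + base) * 1
limit = (base < step) * step
limit = limit - step // step
base = limit * step + (29 + limit)
log(step)
limit = limit + (33 - 30)
limit = limit + 40
emit(step)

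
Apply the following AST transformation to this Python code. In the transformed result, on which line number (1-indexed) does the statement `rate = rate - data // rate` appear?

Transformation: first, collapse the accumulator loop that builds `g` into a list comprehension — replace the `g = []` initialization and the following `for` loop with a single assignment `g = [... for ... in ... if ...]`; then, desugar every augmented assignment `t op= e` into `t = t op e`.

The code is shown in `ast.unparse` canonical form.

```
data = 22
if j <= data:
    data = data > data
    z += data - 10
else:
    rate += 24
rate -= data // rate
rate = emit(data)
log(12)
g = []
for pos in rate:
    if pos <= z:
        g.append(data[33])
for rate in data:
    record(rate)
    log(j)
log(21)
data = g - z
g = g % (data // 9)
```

Transformed code:
data = 22
if j <= data:
    data = data > data
    z = z + (data - 10)
else:
    rate = rate + 24
rate = rate - data // rate
rate = emit(data)
log(12)
g = [data[33] for pos in rate if pos <= z]
for rate in data:
    record(rate)
    log(j)
log(21)
data = g - z
g = g % (data // 9)

7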